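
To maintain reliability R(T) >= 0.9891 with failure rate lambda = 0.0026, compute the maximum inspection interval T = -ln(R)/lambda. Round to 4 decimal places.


R_target = 0.9891
lambda = 0.0026
-ln(0.9891) = 0.011
T = 0.011 / 0.0026
T = 4.2153

4.2153


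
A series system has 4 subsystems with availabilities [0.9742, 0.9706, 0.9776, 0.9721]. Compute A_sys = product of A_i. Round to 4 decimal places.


Subsystems: [0.9742, 0.9706, 0.9776, 0.9721]
After subsystem 1 (A=0.9742): product = 0.9742
After subsystem 2 (A=0.9706): product = 0.9456
After subsystem 3 (A=0.9776): product = 0.9244
After subsystem 4 (A=0.9721): product = 0.8986
A_sys = 0.8986

0.8986


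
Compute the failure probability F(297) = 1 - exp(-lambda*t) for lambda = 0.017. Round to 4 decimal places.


lambda = 0.017, t = 297
lambda * t = 5.049
exp(-5.049) = 0.0064
F(t) = 1 - 0.0064
F(t) = 0.9936

0.9936


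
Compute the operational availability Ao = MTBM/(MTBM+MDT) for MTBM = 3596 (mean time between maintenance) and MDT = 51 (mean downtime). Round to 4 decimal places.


MTBM = 3596
MDT = 51
MTBM + MDT = 3647
Ao = 3596 / 3647
Ao = 0.986

0.986


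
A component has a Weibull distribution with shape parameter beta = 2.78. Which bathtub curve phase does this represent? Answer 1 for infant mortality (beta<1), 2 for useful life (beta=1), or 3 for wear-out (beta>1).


beta = 2.78
Compare beta to 1:
beta < 1 => infant mortality (phase 1)
beta = 1 => useful life (phase 2)
beta > 1 => wear-out (phase 3)
Since beta = 2.78, this is wear-out (increasing failure rate)
Phase = 3

3


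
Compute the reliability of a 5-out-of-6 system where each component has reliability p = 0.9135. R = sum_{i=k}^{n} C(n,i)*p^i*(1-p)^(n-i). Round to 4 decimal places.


k = 5, n = 6, p = 0.9135
i=5: C(6,5)=6 * 0.9135^5 * 0.0865^1 = 0.3301
i=6: C(6,6)=1 * 0.9135^6 * 0.0865^0 = 0.5811
R = sum of terms = 0.9112

0.9112


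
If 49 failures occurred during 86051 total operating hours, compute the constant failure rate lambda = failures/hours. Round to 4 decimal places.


failures = 49
total_hours = 86051
lambda = 49 / 86051
lambda = 0.0006

0.0006


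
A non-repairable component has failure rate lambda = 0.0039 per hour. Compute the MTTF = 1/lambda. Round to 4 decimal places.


lambda = 0.0039
MTTF = 1 / 0.0039
MTTF = 256.4103

256.4103


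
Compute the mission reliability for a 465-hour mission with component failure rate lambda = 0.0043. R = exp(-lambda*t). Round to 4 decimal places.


lambda = 0.0043
mission_time = 465
lambda * t = 0.0043 * 465 = 1.9995
R = exp(-1.9995)
R = 0.1354

0.1354


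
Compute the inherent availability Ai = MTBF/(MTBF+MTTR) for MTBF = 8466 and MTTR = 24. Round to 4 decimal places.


MTBF = 8466
MTTR = 24
MTBF + MTTR = 8490
Ai = 8466 / 8490
Ai = 0.9972

0.9972


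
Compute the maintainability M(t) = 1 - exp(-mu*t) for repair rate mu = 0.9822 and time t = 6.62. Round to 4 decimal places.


mu = 0.9822, t = 6.62
mu * t = 0.9822 * 6.62 = 6.5022
exp(-6.5022) = 0.0015
M(t) = 1 - 0.0015
M(t) = 0.9985

0.9985


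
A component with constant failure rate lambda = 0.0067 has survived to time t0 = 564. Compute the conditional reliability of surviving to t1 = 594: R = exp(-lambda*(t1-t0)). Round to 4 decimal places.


lambda = 0.0067
t0 = 564, t1 = 594
t1 - t0 = 30
lambda * (t1-t0) = 0.0067 * 30 = 0.201
R = exp(-0.201)
R = 0.8179

0.8179


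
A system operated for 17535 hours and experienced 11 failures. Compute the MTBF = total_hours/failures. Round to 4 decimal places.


total_hours = 17535
failures = 11
MTBF = 17535 / 11
MTBF = 1594.0909

1594.0909


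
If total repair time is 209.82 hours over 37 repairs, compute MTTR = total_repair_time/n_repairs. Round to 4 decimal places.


total_repair_time = 209.82
n_repairs = 37
MTTR = 209.82 / 37
MTTR = 5.6708

5.6708


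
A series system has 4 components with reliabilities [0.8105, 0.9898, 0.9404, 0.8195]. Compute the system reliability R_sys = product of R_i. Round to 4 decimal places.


Components: [0.8105, 0.9898, 0.9404, 0.8195]
After component 1 (R=0.8105): product = 0.8105
After component 2 (R=0.9898): product = 0.8022
After component 3 (R=0.9404): product = 0.7544
After component 4 (R=0.8195): product = 0.6182
R_sys = 0.6182

0.6182


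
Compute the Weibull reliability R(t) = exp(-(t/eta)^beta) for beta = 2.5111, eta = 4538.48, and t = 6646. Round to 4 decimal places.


beta = 2.5111, eta = 4538.48, t = 6646
t/eta = 6646 / 4538.48 = 1.4644
(t/eta)^beta = 1.4644^2.5111 = 2.6059
R(t) = exp(-2.6059)
R(t) = 0.0738

0.0738


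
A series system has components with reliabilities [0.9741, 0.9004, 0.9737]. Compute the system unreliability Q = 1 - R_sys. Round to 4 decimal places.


Components: [0.9741, 0.9004, 0.9737]
After component 1: product = 0.9741
After component 2: product = 0.8771
After component 3: product = 0.854
R_sys = 0.854
Q = 1 - 0.854 = 0.146

0.146


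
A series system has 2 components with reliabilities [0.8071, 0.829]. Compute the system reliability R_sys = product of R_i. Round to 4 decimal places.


Components: [0.8071, 0.829]
After component 1 (R=0.8071): product = 0.8071
After component 2 (R=0.829): product = 0.6691
R_sys = 0.6691

0.6691


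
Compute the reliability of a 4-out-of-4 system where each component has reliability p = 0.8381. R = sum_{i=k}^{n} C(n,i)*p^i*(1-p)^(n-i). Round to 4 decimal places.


k = 4, n = 4, p = 0.8381
i=4: C(4,4)=1 * 0.8381^4 * 0.1619^0 = 0.4934
R = sum of terms = 0.4934

0.4934


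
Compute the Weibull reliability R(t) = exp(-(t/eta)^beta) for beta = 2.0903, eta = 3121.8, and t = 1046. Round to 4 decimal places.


beta = 2.0903, eta = 3121.8, t = 1046
t/eta = 1046 / 3121.8 = 0.3351
(t/eta)^beta = 0.3351^2.0903 = 0.1017
R(t) = exp(-0.1017)
R(t) = 0.9033

0.9033


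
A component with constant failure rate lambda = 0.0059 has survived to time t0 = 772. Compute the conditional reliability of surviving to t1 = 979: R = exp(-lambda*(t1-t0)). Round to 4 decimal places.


lambda = 0.0059
t0 = 772, t1 = 979
t1 - t0 = 207
lambda * (t1-t0) = 0.0059 * 207 = 1.2213
R = exp(-1.2213)
R = 0.2948

0.2948


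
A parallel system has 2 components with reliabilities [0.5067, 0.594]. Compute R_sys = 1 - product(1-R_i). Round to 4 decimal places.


Components: [0.5067, 0.594]
(1 - 0.5067) = 0.4933, running product = 0.4933
(1 - 0.594) = 0.406, running product = 0.2003
Product of (1-R_i) = 0.2003
R_sys = 1 - 0.2003 = 0.7997

0.7997


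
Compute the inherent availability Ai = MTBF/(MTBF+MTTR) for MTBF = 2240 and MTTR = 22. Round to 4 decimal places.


MTBF = 2240
MTTR = 22
MTBF + MTTR = 2262
Ai = 2240 / 2262
Ai = 0.9903

0.9903


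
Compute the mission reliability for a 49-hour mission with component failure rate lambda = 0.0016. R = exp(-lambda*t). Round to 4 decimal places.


lambda = 0.0016
mission_time = 49
lambda * t = 0.0016 * 49 = 0.0784
R = exp(-0.0784)
R = 0.9246

0.9246


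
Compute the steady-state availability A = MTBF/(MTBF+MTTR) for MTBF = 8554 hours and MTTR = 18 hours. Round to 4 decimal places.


MTBF = 8554
MTTR = 18
MTBF + MTTR = 8572
A = 8554 / 8572
A = 0.9979

0.9979


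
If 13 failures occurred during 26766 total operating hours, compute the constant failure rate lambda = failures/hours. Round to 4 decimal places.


failures = 13
total_hours = 26766
lambda = 13 / 26766
lambda = 0.0005

0.0005


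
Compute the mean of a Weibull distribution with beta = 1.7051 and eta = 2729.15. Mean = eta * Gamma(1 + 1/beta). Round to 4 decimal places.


beta = 1.7051, eta = 2729.15
1/beta = 0.5865
1 + 1/beta = 1.5865
Gamma(1.5865) = 0.8921
Mean = 2729.15 * 0.8921
Mean = 2434.5759

2434.5759


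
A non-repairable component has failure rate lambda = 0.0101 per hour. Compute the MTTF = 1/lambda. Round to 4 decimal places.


lambda = 0.0101
MTTF = 1 / 0.0101
MTTF = 99.0099

99.0099


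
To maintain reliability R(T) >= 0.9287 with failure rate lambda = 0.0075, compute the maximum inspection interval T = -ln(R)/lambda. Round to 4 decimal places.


R_target = 0.9287
lambda = 0.0075
-ln(0.9287) = 0.074
T = 0.074 / 0.0075
T = 9.8626

9.8626


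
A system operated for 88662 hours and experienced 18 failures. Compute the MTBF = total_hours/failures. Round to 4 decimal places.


total_hours = 88662
failures = 18
MTBF = 88662 / 18
MTBF = 4925.6667

4925.6667


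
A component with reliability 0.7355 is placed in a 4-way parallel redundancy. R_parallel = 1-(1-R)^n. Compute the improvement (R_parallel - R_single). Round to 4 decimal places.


R_single = 0.7355, n = 4
1 - R_single = 0.2645
(1 - R_single)^n = 0.2645^4 = 0.0049
R_parallel = 1 - 0.0049 = 0.9951
Improvement = 0.9951 - 0.7355
Improvement = 0.2596

0.2596


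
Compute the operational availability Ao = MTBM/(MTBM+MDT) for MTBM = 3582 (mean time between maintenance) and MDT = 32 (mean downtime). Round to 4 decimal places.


MTBM = 3582
MDT = 32
MTBM + MDT = 3614
Ao = 3582 / 3614
Ao = 0.9911

0.9911


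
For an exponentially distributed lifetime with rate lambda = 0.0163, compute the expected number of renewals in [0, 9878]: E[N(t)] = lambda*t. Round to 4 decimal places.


lambda = 0.0163
t = 9878
E[N(t)] = lambda * t
E[N(t)] = 0.0163 * 9878
E[N(t)] = 161.0114

161.0114


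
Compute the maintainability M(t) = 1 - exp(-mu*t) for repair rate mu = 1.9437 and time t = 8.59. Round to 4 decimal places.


mu = 1.9437, t = 8.59
mu * t = 1.9437 * 8.59 = 16.6964
exp(-16.6964) = 0.0
M(t) = 1 - 0.0
M(t) = 1.0

1.0


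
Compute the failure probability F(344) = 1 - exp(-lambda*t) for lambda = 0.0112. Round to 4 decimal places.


lambda = 0.0112, t = 344
lambda * t = 3.8528
exp(-3.8528) = 0.0212
F(t) = 1 - 0.0212
F(t) = 0.9788

0.9788


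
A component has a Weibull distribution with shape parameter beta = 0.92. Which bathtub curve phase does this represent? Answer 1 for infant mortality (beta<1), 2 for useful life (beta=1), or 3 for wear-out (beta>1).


beta = 0.92
Compare beta to 1:
beta < 1 => infant mortality (phase 1)
beta = 1 => useful life (phase 2)
beta > 1 => wear-out (phase 3)
Since beta = 0.92, this is infant mortality (decreasing failure rate)
Phase = 1

1


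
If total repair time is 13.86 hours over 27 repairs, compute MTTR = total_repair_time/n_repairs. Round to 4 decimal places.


total_repair_time = 13.86
n_repairs = 27
MTTR = 13.86 / 27
MTTR = 0.5133

0.5133


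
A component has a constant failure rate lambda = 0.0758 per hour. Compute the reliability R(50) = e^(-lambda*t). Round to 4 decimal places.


lambda = 0.0758
t = 50
lambda * t = 3.79
R(t) = e^(-3.79)
R(t) = 0.0226

0.0226


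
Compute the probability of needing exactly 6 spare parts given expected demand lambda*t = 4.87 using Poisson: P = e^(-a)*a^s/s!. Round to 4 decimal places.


a = 4.87, s = 6
e^(-a) = e^(-4.87) = 0.0077
a^s = 4.87^6 = 13340.551
s! = 720
P = 0.0077 * 13340.551 / 720
P = 0.1422

0.1422


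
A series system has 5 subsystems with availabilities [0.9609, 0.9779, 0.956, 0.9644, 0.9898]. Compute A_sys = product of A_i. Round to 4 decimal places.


Subsystems: [0.9609, 0.9779, 0.956, 0.9644, 0.9898]
After subsystem 1 (A=0.9609): product = 0.9609
After subsystem 2 (A=0.9779): product = 0.9397
After subsystem 3 (A=0.956): product = 0.8983
After subsystem 4 (A=0.9644): product = 0.8663
After subsystem 5 (A=0.9898): product = 0.8575
A_sys = 0.8575

0.8575


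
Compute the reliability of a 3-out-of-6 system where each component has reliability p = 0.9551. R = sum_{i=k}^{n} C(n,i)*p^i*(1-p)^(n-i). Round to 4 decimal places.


k = 3, n = 6, p = 0.9551
i=3: C(6,3)=20 * 0.9551^3 * 0.0449^3 = 0.0016
i=4: C(6,4)=15 * 0.9551^4 * 0.0449^2 = 0.0252
i=5: C(6,5)=6 * 0.9551^5 * 0.0449^1 = 0.2141
i=6: C(6,6)=1 * 0.9551^6 * 0.0449^0 = 0.7591
R = sum of terms = 0.9999

0.9999


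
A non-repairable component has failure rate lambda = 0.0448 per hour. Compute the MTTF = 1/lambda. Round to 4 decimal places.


lambda = 0.0448
MTTF = 1 / 0.0448
MTTF = 22.3214

22.3214


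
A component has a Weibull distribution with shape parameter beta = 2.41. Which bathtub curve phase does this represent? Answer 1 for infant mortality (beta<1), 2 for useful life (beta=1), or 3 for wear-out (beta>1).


beta = 2.41
Compare beta to 1:
beta < 1 => infant mortality (phase 1)
beta = 1 => useful life (phase 2)
beta > 1 => wear-out (phase 3)
Since beta = 2.41, this is wear-out (increasing failure rate)
Phase = 3

3


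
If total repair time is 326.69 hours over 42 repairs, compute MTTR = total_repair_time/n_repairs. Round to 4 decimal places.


total_repair_time = 326.69
n_repairs = 42
MTTR = 326.69 / 42
MTTR = 7.7783

7.7783


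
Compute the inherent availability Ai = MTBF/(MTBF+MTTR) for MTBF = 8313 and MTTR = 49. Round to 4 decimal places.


MTBF = 8313
MTTR = 49
MTBF + MTTR = 8362
Ai = 8313 / 8362
Ai = 0.9941

0.9941


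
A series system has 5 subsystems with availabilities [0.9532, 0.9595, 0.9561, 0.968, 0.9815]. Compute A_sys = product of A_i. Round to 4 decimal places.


Subsystems: [0.9532, 0.9595, 0.9561, 0.968, 0.9815]
After subsystem 1 (A=0.9532): product = 0.9532
After subsystem 2 (A=0.9595): product = 0.9146
After subsystem 3 (A=0.9561): product = 0.8744
After subsystem 4 (A=0.968): product = 0.8465
After subsystem 5 (A=0.9815): product = 0.8308
A_sys = 0.8308

0.8308


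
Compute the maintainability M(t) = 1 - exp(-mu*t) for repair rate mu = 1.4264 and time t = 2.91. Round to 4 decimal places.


mu = 1.4264, t = 2.91
mu * t = 1.4264 * 2.91 = 4.1508
exp(-4.1508) = 0.0158
M(t) = 1 - 0.0158
M(t) = 0.9842

0.9842


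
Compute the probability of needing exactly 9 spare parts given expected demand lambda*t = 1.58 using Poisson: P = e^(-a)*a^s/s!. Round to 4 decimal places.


a = 1.58, s = 9
e^(-a) = e^(-1.58) = 0.206
a^s = 1.58^9 = 61.364
s! = 362880
P = 0.206 * 61.364 / 362880
P = 0.0

0.0


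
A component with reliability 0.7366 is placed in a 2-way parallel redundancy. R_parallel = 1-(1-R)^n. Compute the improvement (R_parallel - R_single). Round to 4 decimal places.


R_single = 0.7366, n = 2
1 - R_single = 0.2634
(1 - R_single)^n = 0.2634^2 = 0.0694
R_parallel = 1 - 0.0694 = 0.9306
Improvement = 0.9306 - 0.7366
Improvement = 0.194

0.194


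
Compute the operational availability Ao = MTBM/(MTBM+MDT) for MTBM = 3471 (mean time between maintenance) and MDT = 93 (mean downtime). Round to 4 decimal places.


MTBM = 3471
MDT = 93
MTBM + MDT = 3564
Ao = 3471 / 3564
Ao = 0.9739

0.9739


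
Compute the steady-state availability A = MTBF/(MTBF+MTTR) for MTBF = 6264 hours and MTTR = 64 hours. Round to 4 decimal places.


MTBF = 6264
MTTR = 64
MTBF + MTTR = 6328
A = 6264 / 6328
A = 0.9899

0.9899


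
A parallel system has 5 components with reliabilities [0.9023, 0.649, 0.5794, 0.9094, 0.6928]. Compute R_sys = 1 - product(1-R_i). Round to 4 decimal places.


Components: [0.9023, 0.649, 0.5794, 0.9094, 0.6928]
(1 - 0.9023) = 0.0977, running product = 0.0977
(1 - 0.649) = 0.351, running product = 0.0343
(1 - 0.5794) = 0.4206, running product = 0.0144
(1 - 0.9094) = 0.0906, running product = 0.0013
(1 - 0.6928) = 0.3072, running product = 0.0004
Product of (1-R_i) = 0.0004
R_sys = 1 - 0.0004 = 0.9996

0.9996


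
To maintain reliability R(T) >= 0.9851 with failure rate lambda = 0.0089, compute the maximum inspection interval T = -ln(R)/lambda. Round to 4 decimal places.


R_target = 0.9851
lambda = 0.0089
-ln(0.9851) = 0.015
T = 0.015 / 0.0089
T = 1.6868

1.6868


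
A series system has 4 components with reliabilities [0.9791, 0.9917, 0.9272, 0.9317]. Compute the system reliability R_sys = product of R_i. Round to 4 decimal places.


Components: [0.9791, 0.9917, 0.9272, 0.9317]
After component 1 (R=0.9791): product = 0.9791
After component 2 (R=0.9917): product = 0.971
After component 3 (R=0.9272): product = 0.9003
After component 4 (R=0.9317): product = 0.8388
R_sys = 0.8388

0.8388


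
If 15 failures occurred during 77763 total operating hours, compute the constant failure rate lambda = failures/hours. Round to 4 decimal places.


failures = 15
total_hours = 77763
lambda = 15 / 77763
lambda = 0.0002

0.0002


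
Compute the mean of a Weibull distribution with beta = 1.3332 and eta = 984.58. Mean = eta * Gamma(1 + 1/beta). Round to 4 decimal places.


beta = 1.3332, eta = 984.58
1/beta = 0.7501
1 + 1/beta = 1.7501
Gamma(1.7501) = 0.9191
Mean = 984.58 * 0.9191
Mean = 904.9074

904.9074


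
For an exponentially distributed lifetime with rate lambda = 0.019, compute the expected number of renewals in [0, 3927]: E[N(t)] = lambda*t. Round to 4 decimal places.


lambda = 0.019
t = 3927
E[N(t)] = lambda * t
E[N(t)] = 0.019 * 3927
E[N(t)] = 74.613

74.613


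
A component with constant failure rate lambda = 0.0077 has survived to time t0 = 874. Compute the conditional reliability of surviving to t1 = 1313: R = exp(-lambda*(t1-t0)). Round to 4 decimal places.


lambda = 0.0077
t0 = 874, t1 = 1313
t1 - t0 = 439
lambda * (t1-t0) = 0.0077 * 439 = 3.3803
R = exp(-3.3803)
R = 0.034

0.034


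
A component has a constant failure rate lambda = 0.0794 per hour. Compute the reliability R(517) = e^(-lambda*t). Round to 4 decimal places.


lambda = 0.0794
t = 517
lambda * t = 41.0498
R(t) = e^(-41.0498)
R(t) = 0.0

0.0


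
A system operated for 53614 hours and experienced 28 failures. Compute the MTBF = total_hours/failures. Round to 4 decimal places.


total_hours = 53614
failures = 28
MTBF = 53614 / 28
MTBF = 1914.7857

1914.7857


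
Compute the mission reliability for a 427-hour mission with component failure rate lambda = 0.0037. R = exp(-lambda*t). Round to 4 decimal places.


lambda = 0.0037
mission_time = 427
lambda * t = 0.0037 * 427 = 1.5799
R = exp(-1.5799)
R = 0.206

0.206


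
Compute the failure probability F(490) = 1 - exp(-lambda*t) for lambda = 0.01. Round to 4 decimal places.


lambda = 0.01, t = 490
lambda * t = 4.9
exp(-4.9) = 0.0074
F(t) = 1 - 0.0074
F(t) = 0.9926

0.9926


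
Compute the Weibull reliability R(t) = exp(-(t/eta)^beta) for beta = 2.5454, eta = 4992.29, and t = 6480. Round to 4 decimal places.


beta = 2.5454, eta = 4992.29, t = 6480
t/eta = 6480 / 4992.29 = 1.298
(t/eta)^beta = 1.298^2.5454 = 1.9424
R(t) = exp(-1.9424)
R(t) = 0.1434

0.1434


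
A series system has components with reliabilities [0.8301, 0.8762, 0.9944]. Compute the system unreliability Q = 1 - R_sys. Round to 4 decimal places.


Components: [0.8301, 0.8762, 0.9944]
After component 1: product = 0.8301
After component 2: product = 0.7273
After component 3: product = 0.7233
R_sys = 0.7233
Q = 1 - 0.7233 = 0.2767

0.2767


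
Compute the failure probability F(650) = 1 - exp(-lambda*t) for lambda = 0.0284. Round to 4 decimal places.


lambda = 0.0284, t = 650
lambda * t = 18.46
exp(-18.46) = 0.0
F(t) = 1 - 0.0
F(t) = 1.0

1.0


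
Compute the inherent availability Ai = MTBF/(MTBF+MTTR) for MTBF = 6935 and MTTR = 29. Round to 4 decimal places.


MTBF = 6935
MTTR = 29
MTBF + MTTR = 6964
Ai = 6935 / 6964
Ai = 0.9958

0.9958


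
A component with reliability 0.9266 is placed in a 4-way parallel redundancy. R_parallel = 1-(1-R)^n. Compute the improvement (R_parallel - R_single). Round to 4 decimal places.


R_single = 0.9266, n = 4
1 - R_single = 0.0734
(1 - R_single)^n = 0.0734^4 = 0.0
R_parallel = 1 - 0.0 = 1.0
Improvement = 1.0 - 0.9266
Improvement = 0.0734

0.0734


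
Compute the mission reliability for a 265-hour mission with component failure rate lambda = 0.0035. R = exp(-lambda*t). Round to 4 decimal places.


lambda = 0.0035
mission_time = 265
lambda * t = 0.0035 * 265 = 0.9275
R = exp(-0.9275)
R = 0.3955

0.3955


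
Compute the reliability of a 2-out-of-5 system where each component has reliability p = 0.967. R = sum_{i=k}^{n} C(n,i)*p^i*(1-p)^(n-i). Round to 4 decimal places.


k = 2, n = 5, p = 0.967
i=2: C(5,2)=10 * 0.967^2 * 0.033^3 = 0.0003
i=3: C(5,3)=10 * 0.967^3 * 0.033^2 = 0.0098
i=4: C(5,4)=5 * 0.967^4 * 0.033^1 = 0.1443
i=5: C(5,5)=1 * 0.967^5 * 0.033^0 = 0.8455
R = sum of terms = 1.0

1.0


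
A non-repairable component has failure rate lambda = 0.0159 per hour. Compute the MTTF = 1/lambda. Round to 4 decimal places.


lambda = 0.0159
MTTF = 1 / 0.0159
MTTF = 62.8931

62.8931


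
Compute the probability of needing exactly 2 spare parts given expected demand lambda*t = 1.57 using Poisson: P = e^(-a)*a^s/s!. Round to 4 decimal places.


a = 1.57, s = 2
e^(-a) = e^(-1.57) = 0.208
a^s = 1.57^2 = 2.4649
s! = 2
P = 0.208 * 2.4649 / 2
P = 0.2564

0.2564


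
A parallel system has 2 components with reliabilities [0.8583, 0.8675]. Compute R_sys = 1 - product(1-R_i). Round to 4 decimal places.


Components: [0.8583, 0.8675]
(1 - 0.8583) = 0.1417, running product = 0.1417
(1 - 0.8675) = 0.1325, running product = 0.0188
Product of (1-R_i) = 0.0188
R_sys = 1 - 0.0188 = 0.9812

0.9812


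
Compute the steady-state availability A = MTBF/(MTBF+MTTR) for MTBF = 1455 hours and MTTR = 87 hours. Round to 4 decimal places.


MTBF = 1455
MTTR = 87
MTBF + MTTR = 1542
A = 1455 / 1542
A = 0.9436

0.9436


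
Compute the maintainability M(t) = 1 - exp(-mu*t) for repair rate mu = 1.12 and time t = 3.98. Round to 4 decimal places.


mu = 1.12, t = 3.98
mu * t = 1.12 * 3.98 = 4.4576
exp(-4.4576) = 0.0116
M(t) = 1 - 0.0116
M(t) = 0.9884

0.9884


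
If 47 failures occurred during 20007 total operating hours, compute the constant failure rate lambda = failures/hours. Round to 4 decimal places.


failures = 47
total_hours = 20007
lambda = 47 / 20007
lambda = 0.0023

0.0023


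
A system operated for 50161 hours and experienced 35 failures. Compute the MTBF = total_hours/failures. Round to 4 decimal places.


total_hours = 50161
failures = 35
MTBF = 50161 / 35
MTBF = 1433.1714

1433.1714


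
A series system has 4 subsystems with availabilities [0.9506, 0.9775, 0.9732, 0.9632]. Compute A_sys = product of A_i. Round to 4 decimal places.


Subsystems: [0.9506, 0.9775, 0.9732, 0.9632]
After subsystem 1 (A=0.9506): product = 0.9506
After subsystem 2 (A=0.9775): product = 0.9292
After subsystem 3 (A=0.9732): product = 0.9043
After subsystem 4 (A=0.9632): product = 0.871
A_sys = 0.871

0.871


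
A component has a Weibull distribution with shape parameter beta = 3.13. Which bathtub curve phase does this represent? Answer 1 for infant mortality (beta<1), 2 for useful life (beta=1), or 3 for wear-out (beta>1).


beta = 3.13
Compare beta to 1:
beta < 1 => infant mortality (phase 1)
beta = 1 => useful life (phase 2)
beta > 1 => wear-out (phase 3)
Since beta = 3.13, this is wear-out (increasing failure rate)
Phase = 3

3


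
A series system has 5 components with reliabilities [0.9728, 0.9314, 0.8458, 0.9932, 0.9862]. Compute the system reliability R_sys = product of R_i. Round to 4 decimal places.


Components: [0.9728, 0.9314, 0.8458, 0.9932, 0.9862]
After component 1 (R=0.9728): product = 0.9728
After component 2 (R=0.9314): product = 0.9061
After component 3 (R=0.8458): product = 0.7664
After component 4 (R=0.9932): product = 0.7611
After component 5 (R=0.9862): product = 0.7506
R_sys = 0.7506

0.7506


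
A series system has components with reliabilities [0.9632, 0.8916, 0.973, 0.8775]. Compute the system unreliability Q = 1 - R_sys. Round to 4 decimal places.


Components: [0.9632, 0.8916, 0.973, 0.8775]
After component 1: product = 0.9632
After component 2: product = 0.8588
After component 3: product = 0.8356
After component 4: product = 0.7332
R_sys = 0.7332
Q = 1 - 0.7332 = 0.2668

0.2668


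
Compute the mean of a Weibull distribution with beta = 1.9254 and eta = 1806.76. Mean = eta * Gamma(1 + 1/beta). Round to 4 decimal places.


beta = 1.9254, eta = 1806.76
1/beta = 0.5194
1 + 1/beta = 1.5194
Gamma(1.5194) = 0.887
Mean = 1806.76 * 0.887
Mean = 1602.6112

1602.6112


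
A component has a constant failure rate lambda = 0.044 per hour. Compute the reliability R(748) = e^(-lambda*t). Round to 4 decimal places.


lambda = 0.044
t = 748
lambda * t = 32.912
R(t) = e^(-32.912)
R(t) = 0.0

0.0


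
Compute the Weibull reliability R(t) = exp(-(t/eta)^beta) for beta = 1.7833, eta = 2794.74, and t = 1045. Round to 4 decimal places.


beta = 1.7833, eta = 2794.74, t = 1045
t/eta = 1045 / 2794.74 = 0.3739
(t/eta)^beta = 0.3739^1.7833 = 0.173
R(t) = exp(-0.173)
R(t) = 0.8411

0.8411


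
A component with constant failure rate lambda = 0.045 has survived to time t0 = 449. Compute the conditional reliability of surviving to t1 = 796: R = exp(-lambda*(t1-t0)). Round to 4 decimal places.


lambda = 0.045
t0 = 449, t1 = 796
t1 - t0 = 347
lambda * (t1-t0) = 0.045 * 347 = 15.615
R = exp(-15.615)
R = 0.0

0.0


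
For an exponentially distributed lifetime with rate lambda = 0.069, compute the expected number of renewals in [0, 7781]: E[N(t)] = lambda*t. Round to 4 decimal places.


lambda = 0.069
t = 7781
E[N(t)] = lambda * t
E[N(t)] = 0.069 * 7781
E[N(t)] = 536.889

536.889


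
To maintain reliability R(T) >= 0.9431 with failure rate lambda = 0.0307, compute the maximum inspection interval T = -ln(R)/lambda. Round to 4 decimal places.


R_target = 0.9431
lambda = 0.0307
-ln(0.9431) = 0.0586
T = 0.0586 / 0.0307
T = 1.9082

1.9082


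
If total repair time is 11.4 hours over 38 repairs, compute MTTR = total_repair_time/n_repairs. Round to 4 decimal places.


total_repair_time = 11.4
n_repairs = 38
MTTR = 11.4 / 38
MTTR = 0.3

0.3


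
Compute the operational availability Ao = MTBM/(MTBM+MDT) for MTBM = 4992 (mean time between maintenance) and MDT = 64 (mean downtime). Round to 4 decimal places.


MTBM = 4992
MDT = 64
MTBM + MDT = 5056
Ao = 4992 / 5056
Ao = 0.9873

0.9873


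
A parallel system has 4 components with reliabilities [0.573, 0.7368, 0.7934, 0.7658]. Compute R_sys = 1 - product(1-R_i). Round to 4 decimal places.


Components: [0.573, 0.7368, 0.7934, 0.7658]
(1 - 0.573) = 0.427, running product = 0.427
(1 - 0.7368) = 0.2632, running product = 0.1124
(1 - 0.7934) = 0.2066, running product = 0.0232
(1 - 0.7658) = 0.2342, running product = 0.0054
Product of (1-R_i) = 0.0054
R_sys = 1 - 0.0054 = 0.9946

0.9946


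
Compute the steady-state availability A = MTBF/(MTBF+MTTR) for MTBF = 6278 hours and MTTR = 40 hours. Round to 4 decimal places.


MTBF = 6278
MTTR = 40
MTBF + MTTR = 6318
A = 6278 / 6318
A = 0.9937

0.9937


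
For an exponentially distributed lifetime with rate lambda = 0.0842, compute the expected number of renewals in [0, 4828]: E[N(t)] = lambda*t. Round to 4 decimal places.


lambda = 0.0842
t = 4828
E[N(t)] = lambda * t
E[N(t)] = 0.0842 * 4828
E[N(t)] = 406.5176

406.5176


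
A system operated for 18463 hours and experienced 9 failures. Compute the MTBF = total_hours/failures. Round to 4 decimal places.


total_hours = 18463
failures = 9
MTBF = 18463 / 9
MTBF = 2051.4444

2051.4444


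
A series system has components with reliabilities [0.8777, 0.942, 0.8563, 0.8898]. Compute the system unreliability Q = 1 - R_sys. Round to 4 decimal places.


Components: [0.8777, 0.942, 0.8563, 0.8898]
After component 1: product = 0.8777
After component 2: product = 0.8268
After component 3: product = 0.708
After component 4: product = 0.63
R_sys = 0.63
Q = 1 - 0.63 = 0.37

0.37


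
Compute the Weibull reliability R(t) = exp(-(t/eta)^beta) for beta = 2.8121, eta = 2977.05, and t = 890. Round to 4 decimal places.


beta = 2.8121, eta = 2977.05, t = 890
t/eta = 890 / 2977.05 = 0.299
(t/eta)^beta = 0.299^2.8121 = 0.0335
R(t) = exp(-0.0335)
R(t) = 0.967

0.967


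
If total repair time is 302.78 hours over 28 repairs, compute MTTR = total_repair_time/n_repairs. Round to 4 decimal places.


total_repair_time = 302.78
n_repairs = 28
MTTR = 302.78 / 28
MTTR = 10.8136

10.8136


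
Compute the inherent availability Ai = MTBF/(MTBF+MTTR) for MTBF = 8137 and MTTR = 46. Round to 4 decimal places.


MTBF = 8137
MTTR = 46
MTBF + MTTR = 8183
Ai = 8137 / 8183
Ai = 0.9944

0.9944


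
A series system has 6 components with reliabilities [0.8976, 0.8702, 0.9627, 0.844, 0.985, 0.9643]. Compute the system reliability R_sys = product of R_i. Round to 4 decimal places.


Components: [0.8976, 0.8702, 0.9627, 0.844, 0.985, 0.9643]
After component 1 (R=0.8976): product = 0.8976
After component 2 (R=0.8702): product = 0.7811
After component 3 (R=0.9627): product = 0.752
After component 4 (R=0.844): product = 0.6347
After component 5 (R=0.985): product = 0.6251
After component 6 (R=0.9643): product = 0.6028
R_sys = 0.6028

0.6028


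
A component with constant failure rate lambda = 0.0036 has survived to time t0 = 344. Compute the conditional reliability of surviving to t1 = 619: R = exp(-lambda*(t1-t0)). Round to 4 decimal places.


lambda = 0.0036
t0 = 344, t1 = 619
t1 - t0 = 275
lambda * (t1-t0) = 0.0036 * 275 = 0.99
R = exp(-0.99)
R = 0.3716

0.3716


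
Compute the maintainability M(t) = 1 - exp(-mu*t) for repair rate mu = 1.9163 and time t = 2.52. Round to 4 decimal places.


mu = 1.9163, t = 2.52
mu * t = 1.9163 * 2.52 = 4.8291
exp(-4.8291) = 0.008
M(t) = 1 - 0.008
M(t) = 0.992

0.992


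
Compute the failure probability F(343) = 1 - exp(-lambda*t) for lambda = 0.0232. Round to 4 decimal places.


lambda = 0.0232, t = 343
lambda * t = 7.9576
exp(-7.9576) = 0.0003
F(t) = 1 - 0.0003
F(t) = 0.9997

0.9997


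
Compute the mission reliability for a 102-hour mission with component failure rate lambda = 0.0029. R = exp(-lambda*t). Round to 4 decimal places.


lambda = 0.0029
mission_time = 102
lambda * t = 0.0029 * 102 = 0.2958
R = exp(-0.2958)
R = 0.7439

0.7439


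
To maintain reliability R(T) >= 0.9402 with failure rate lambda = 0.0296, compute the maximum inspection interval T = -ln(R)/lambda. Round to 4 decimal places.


R_target = 0.9402
lambda = 0.0296
-ln(0.9402) = 0.0617
T = 0.0617 / 0.0296
T = 2.0832

2.0832


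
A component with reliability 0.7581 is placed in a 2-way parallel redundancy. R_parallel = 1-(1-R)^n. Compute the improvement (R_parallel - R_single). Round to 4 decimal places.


R_single = 0.7581, n = 2
1 - R_single = 0.2419
(1 - R_single)^n = 0.2419^2 = 0.0585
R_parallel = 1 - 0.0585 = 0.9415
Improvement = 0.9415 - 0.7581
Improvement = 0.1834

0.1834


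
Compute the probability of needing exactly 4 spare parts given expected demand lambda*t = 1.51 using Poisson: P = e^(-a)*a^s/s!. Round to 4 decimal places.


a = 1.51, s = 4
e^(-a) = e^(-1.51) = 0.2209
a^s = 1.51^4 = 5.1989
s! = 24
P = 0.2209 * 5.1989 / 24
P = 0.0479

0.0479


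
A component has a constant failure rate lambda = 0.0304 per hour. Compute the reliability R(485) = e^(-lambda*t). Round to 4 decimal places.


lambda = 0.0304
t = 485
lambda * t = 14.744
R(t) = e^(-14.744)
R(t) = 0.0

0.0


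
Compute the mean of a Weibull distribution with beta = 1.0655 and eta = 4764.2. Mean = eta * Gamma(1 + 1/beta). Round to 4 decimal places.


beta = 1.0655, eta = 4764.2
1/beta = 0.9385
1 + 1/beta = 1.9385
Gamma(1.9385) = 0.9755
Mean = 4764.2 * 0.9755
Mean = 4647.7078

4647.7078


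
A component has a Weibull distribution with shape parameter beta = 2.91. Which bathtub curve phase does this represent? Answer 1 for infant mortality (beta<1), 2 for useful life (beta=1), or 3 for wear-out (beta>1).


beta = 2.91
Compare beta to 1:
beta < 1 => infant mortality (phase 1)
beta = 1 => useful life (phase 2)
beta > 1 => wear-out (phase 3)
Since beta = 2.91, this is wear-out (increasing failure rate)
Phase = 3

3


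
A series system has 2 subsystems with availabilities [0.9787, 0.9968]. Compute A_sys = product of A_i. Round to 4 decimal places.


Subsystems: [0.9787, 0.9968]
After subsystem 1 (A=0.9787): product = 0.9787
After subsystem 2 (A=0.9968): product = 0.9756
A_sys = 0.9756

0.9756


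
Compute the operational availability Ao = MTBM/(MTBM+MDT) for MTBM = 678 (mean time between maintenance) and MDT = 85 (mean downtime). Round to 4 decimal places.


MTBM = 678
MDT = 85
MTBM + MDT = 763
Ao = 678 / 763
Ao = 0.8886

0.8886


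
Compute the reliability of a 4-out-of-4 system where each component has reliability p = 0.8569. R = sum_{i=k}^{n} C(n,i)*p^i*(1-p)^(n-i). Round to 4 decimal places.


k = 4, n = 4, p = 0.8569
i=4: C(4,4)=1 * 0.8569^4 * 0.1431^0 = 0.5392
R = sum of terms = 0.5392

0.5392


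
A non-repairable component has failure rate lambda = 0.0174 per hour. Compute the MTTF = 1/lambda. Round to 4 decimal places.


lambda = 0.0174
MTTF = 1 / 0.0174
MTTF = 57.4713

57.4713


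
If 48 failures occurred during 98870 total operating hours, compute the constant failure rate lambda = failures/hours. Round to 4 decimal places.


failures = 48
total_hours = 98870
lambda = 48 / 98870
lambda = 0.0005

0.0005


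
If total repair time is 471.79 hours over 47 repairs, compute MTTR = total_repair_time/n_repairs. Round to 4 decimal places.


total_repair_time = 471.79
n_repairs = 47
MTTR = 471.79 / 47
MTTR = 10.0381

10.0381


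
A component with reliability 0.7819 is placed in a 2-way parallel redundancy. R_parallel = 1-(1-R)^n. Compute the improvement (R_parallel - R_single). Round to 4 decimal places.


R_single = 0.7819, n = 2
1 - R_single = 0.2181
(1 - R_single)^n = 0.2181^2 = 0.0476
R_parallel = 1 - 0.0476 = 0.9524
Improvement = 0.9524 - 0.7819
Improvement = 0.1705

0.1705


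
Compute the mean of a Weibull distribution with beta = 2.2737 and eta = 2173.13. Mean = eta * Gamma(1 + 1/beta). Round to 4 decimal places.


beta = 2.2737, eta = 2173.13
1/beta = 0.4398
1 + 1/beta = 1.4398
Gamma(1.4398) = 0.8858
Mean = 2173.13 * 0.8858
Mean = 1924.9773

1924.9773


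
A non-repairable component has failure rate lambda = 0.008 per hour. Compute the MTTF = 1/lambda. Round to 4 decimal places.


lambda = 0.008
MTTF = 1 / 0.008
MTTF = 125.0

125.0


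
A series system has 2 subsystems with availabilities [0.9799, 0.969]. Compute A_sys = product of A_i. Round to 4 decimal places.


Subsystems: [0.9799, 0.969]
After subsystem 1 (A=0.9799): product = 0.9799
After subsystem 2 (A=0.969): product = 0.9495
A_sys = 0.9495

0.9495


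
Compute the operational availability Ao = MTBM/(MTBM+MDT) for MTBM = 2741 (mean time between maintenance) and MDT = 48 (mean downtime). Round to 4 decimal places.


MTBM = 2741
MDT = 48
MTBM + MDT = 2789
Ao = 2741 / 2789
Ao = 0.9828

0.9828


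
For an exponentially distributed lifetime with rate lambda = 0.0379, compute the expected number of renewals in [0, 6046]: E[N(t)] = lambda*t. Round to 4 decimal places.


lambda = 0.0379
t = 6046
E[N(t)] = lambda * t
E[N(t)] = 0.0379 * 6046
E[N(t)] = 229.1434

229.1434


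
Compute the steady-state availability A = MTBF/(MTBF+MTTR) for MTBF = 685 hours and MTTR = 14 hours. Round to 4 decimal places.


MTBF = 685
MTTR = 14
MTBF + MTTR = 699
A = 685 / 699
A = 0.98

0.98


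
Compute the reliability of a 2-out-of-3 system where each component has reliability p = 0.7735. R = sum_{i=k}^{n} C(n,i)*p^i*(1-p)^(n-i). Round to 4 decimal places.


k = 2, n = 3, p = 0.7735
i=2: C(3,2)=3 * 0.7735^2 * 0.2265^1 = 0.4065
i=3: C(3,3)=1 * 0.7735^3 * 0.2265^0 = 0.4628
R = sum of terms = 0.8693

0.8693


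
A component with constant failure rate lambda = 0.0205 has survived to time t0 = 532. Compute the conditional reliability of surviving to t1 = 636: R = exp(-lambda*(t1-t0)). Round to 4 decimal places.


lambda = 0.0205
t0 = 532, t1 = 636
t1 - t0 = 104
lambda * (t1-t0) = 0.0205 * 104 = 2.132
R = exp(-2.132)
R = 0.1186

0.1186


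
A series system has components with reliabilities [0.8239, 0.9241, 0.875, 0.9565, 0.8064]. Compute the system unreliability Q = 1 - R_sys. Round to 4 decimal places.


Components: [0.8239, 0.9241, 0.875, 0.9565, 0.8064]
After component 1: product = 0.8239
After component 2: product = 0.7614
After component 3: product = 0.6662
After component 4: product = 0.6372
After component 5: product = 0.5139
R_sys = 0.5139
Q = 1 - 0.5139 = 0.4861

0.4861


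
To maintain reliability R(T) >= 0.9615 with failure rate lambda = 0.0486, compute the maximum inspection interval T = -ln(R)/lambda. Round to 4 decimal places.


R_target = 0.9615
lambda = 0.0486
-ln(0.9615) = 0.0393
T = 0.0393 / 0.0486
T = 0.8078

0.8078


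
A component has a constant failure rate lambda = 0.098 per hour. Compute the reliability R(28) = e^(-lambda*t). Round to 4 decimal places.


lambda = 0.098
t = 28
lambda * t = 2.744
R(t) = e^(-2.744)
R(t) = 0.0643

0.0643


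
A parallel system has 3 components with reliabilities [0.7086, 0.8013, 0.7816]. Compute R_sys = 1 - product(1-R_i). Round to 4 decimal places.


Components: [0.7086, 0.8013, 0.7816]
(1 - 0.7086) = 0.2914, running product = 0.2914
(1 - 0.8013) = 0.1987, running product = 0.0579
(1 - 0.7816) = 0.2184, running product = 0.0126
Product of (1-R_i) = 0.0126
R_sys = 1 - 0.0126 = 0.9874

0.9874


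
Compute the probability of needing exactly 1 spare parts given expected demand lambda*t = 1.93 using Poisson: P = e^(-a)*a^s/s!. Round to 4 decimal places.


a = 1.93, s = 1
e^(-a) = e^(-1.93) = 0.1451
a^s = 1.93^1 = 1.93
s! = 1
P = 0.1451 * 1.93 / 1
P = 0.2801

0.2801


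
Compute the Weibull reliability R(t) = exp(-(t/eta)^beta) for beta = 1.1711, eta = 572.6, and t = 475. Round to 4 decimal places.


beta = 1.1711, eta = 572.6, t = 475
t/eta = 475 / 572.6 = 0.8295
(t/eta)^beta = 0.8295^1.1711 = 0.8034
R(t) = exp(-0.8034)
R(t) = 0.4478

0.4478


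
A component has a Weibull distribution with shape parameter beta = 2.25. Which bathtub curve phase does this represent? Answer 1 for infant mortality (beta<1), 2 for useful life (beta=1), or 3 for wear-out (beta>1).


beta = 2.25
Compare beta to 1:
beta < 1 => infant mortality (phase 1)
beta = 1 => useful life (phase 2)
beta > 1 => wear-out (phase 3)
Since beta = 2.25, this is wear-out (increasing failure rate)
Phase = 3

3


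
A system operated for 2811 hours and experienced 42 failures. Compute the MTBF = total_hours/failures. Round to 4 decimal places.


total_hours = 2811
failures = 42
MTBF = 2811 / 42
MTBF = 66.9286

66.9286


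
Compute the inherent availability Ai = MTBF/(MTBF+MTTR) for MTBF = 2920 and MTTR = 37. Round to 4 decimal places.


MTBF = 2920
MTTR = 37
MTBF + MTTR = 2957
Ai = 2920 / 2957
Ai = 0.9875

0.9875


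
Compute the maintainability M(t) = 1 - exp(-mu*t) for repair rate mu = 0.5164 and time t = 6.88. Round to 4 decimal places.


mu = 0.5164, t = 6.88
mu * t = 0.5164 * 6.88 = 3.5528
exp(-3.5528) = 0.0286
M(t) = 1 - 0.0286
M(t) = 0.9714

0.9714


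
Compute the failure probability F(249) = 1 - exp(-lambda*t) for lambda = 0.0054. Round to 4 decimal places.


lambda = 0.0054, t = 249
lambda * t = 1.3446
exp(-1.3446) = 0.2606
F(t) = 1 - 0.2606
F(t) = 0.7394

0.7394


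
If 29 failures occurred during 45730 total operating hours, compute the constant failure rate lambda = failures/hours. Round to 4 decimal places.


failures = 29
total_hours = 45730
lambda = 29 / 45730
lambda = 0.0006

0.0006


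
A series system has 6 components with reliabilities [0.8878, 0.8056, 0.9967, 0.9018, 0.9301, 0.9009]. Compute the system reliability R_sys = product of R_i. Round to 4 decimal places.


Components: [0.8878, 0.8056, 0.9967, 0.9018, 0.9301, 0.9009]
After component 1 (R=0.8878): product = 0.8878
After component 2 (R=0.8056): product = 0.7152
After component 3 (R=0.9967): product = 0.7129
After component 4 (R=0.9018): product = 0.6428
After component 5 (R=0.9301): product = 0.5979
After component 6 (R=0.9009): product = 0.5387
R_sys = 0.5387

0.5387


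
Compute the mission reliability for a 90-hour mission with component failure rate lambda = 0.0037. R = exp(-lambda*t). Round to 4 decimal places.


lambda = 0.0037
mission_time = 90
lambda * t = 0.0037 * 90 = 0.333
R = exp(-0.333)
R = 0.7168

0.7168


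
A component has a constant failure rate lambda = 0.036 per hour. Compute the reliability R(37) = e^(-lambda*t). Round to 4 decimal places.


lambda = 0.036
t = 37
lambda * t = 1.332
R(t) = e^(-1.332)
R(t) = 0.2639

0.2639
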